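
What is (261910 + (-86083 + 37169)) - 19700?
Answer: 193296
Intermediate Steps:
(261910 + (-86083 + 37169)) - 19700 = (261910 - 48914) - 19700 = 212996 - 19700 = 193296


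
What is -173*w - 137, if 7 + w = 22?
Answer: -2732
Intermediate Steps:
w = 15 (w = -7 + 22 = 15)
-173*w - 137 = -173*15 - 137 = -2595 - 137 = -2732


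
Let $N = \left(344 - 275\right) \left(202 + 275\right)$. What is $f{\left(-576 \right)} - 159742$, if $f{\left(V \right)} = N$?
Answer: $-126829$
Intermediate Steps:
$N = 32913$ ($N = \left(344 - 275\right) 477 = 69 \cdot 477 = 32913$)
$f{\left(V \right)} = 32913$
$f{\left(-576 \right)} - 159742 = 32913 - 159742 = -126829$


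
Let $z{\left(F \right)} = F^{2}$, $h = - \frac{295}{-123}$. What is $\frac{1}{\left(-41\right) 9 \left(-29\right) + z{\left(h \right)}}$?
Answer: $\frac{15129}{161982454} \approx 9.3399 \cdot 10^{-5}$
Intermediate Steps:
$h = \frac{295}{123}$ ($h = \left(-295\right) \left(- \frac{1}{123}\right) = \frac{295}{123} \approx 2.3984$)
$\frac{1}{\left(-41\right) 9 \left(-29\right) + z{\left(h \right)}} = \frac{1}{\left(-41\right) 9 \left(-29\right) + \left(\frac{295}{123}\right)^{2}} = \frac{1}{\left(-369\right) \left(-29\right) + \frac{87025}{15129}} = \frac{1}{10701 + \frac{87025}{15129}} = \frac{1}{\frac{161982454}{15129}} = \frac{15129}{161982454}$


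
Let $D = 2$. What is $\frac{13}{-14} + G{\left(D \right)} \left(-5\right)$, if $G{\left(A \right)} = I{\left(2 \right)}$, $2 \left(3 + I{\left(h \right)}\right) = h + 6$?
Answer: $- \frac{83}{14} \approx -5.9286$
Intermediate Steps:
$I{\left(h \right)} = \frac{h}{2}$ ($I{\left(h \right)} = -3 + \frac{h + 6}{2} = -3 + \frac{6 + h}{2} = -3 + \left(3 + \frac{h}{2}\right) = \frac{h}{2}$)
$G{\left(A \right)} = 1$ ($G{\left(A \right)} = \frac{1}{2} \cdot 2 = 1$)
$\frac{13}{-14} + G{\left(D \right)} \left(-5\right) = \frac{13}{-14} + 1 \left(-5\right) = 13 \left(- \frac{1}{14}\right) - 5 = - \frac{13}{14} - 5 = - \frac{83}{14}$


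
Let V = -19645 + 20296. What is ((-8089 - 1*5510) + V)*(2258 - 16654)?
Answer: 186399408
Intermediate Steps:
V = 651
((-8089 - 1*5510) + V)*(2258 - 16654) = ((-8089 - 1*5510) + 651)*(2258 - 16654) = ((-8089 - 5510) + 651)*(-14396) = (-13599 + 651)*(-14396) = -12948*(-14396) = 186399408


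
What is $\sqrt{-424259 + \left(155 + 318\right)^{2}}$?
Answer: $i \sqrt{200530} \approx 447.81 i$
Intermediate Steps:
$\sqrt{-424259 + \left(155 + 318\right)^{2}} = \sqrt{-424259 + 473^{2}} = \sqrt{-424259 + 223729} = \sqrt{-200530} = i \sqrt{200530}$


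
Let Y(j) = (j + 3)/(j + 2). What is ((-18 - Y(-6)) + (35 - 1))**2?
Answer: 3721/16 ≈ 232.56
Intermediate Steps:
Y(j) = (3 + j)/(2 + j)
((-18 - Y(-6)) + (35 - 1))**2 = ((-18 - (3 - 6)/(2 - 6)) + (35 - 1))**2 = ((-18 - (-3)/(-4)) + 34)**2 = ((-18 - (-1)*(-3)/4) + 34)**2 = ((-18 - 1*3/4) + 34)**2 = ((-18 - 3/4) + 34)**2 = (-75/4 + 34)**2 = (61/4)**2 = 3721/16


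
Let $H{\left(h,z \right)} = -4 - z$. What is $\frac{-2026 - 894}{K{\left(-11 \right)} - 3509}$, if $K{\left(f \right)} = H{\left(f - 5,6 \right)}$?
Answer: $\frac{2920}{3519} \approx 0.82978$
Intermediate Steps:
$K{\left(f \right)} = -10$ ($K{\left(f \right)} = -4 - 6 = -10$)
$\frac{-2026 - 894}{K{\left(-11 \right)} - 3509} = \frac{-2026 - 894}{-10 - 3509} = - \frac{2920}{-3519} = \left(-2920\right) \left(- \frac{1}{3519}\right) = \frac{2920}{3519}$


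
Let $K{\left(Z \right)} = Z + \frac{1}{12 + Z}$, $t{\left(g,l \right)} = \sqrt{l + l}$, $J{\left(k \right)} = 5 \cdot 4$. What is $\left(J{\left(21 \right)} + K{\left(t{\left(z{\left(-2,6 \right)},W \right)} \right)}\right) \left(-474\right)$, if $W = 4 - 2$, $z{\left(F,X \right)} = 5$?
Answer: $- \frac{73233}{7} \approx -10462.0$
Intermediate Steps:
$J{\left(k \right)} = 20$
$W = 2$ ($W = 4 - 2 = 2$)
$t{\left(g,l \right)} = \sqrt{2} \sqrt{l}$ ($t{\left(g,l \right)} = \sqrt{2 l} = \sqrt{2} \sqrt{l}$)
$\left(J{\left(21 \right)} + K{\left(t{\left(z{\left(-2,6 \right)},W \right)} \right)}\right) \left(-474\right) = \left(20 + \frac{1 + \left(\sqrt{2} \sqrt{2}\right)^{2} + 12 \sqrt{2} \sqrt{2}}{12 + \sqrt{2} \sqrt{2}}\right) \left(-474\right) = \left(20 + \frac{1 + 2^{2} + 12 \cdot 2}{12 + 2}\right) \left(-474\right) = \left(20 + \frac{1 + 4 + 24}{14}\right) \left(-474\right) = \left(20 + \frac{1}{14} \cdot 29\right) \left(-474\right) = \left(20 + \frac{29}{14}\right) \left(-474\right) = \frac{309}{14} \left(-474\right) = - \frac{73233}{7}$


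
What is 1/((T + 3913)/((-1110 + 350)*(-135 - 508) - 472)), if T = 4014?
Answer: 488208/7927 ≈ 61.588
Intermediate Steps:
1/((T + 3913)/((-1110 + 350)*(-135 - 508) - 472)) = 1/((4014 + 3913)/((-1110 + 350)*(-135 - 508) - 472)) = 1/(7927/(-760*(-643) - 472)) = 1/(7927/(488680 - 472)) = 1/(7927/488208) = 488208/7927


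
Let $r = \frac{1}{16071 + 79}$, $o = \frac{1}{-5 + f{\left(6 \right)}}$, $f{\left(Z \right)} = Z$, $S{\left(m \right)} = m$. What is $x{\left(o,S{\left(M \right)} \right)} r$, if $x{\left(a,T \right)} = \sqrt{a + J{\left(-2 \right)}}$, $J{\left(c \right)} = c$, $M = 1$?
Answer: $\frac{i}{16150} \approx 6.1919 \cdot 10^{-5} i$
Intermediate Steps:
$o = 1$ ($o = \frac{1}{-5 + 6} = 1^{-1} = 1$)
$x{\left(a,T \right)} = \sqrt{-2 + a}$ ($x{\left(a,T \right)} = \sqrt{a - 2} = \sqrt{-2 + a}$)
$r = \frac{1}{16150} \approx 6.1919 \cdot 10^{-5}$
$x{\left(o,S{\left(M \right)} \right)} r = \sqrt{-2 + 1} \cdot \frac{1}{16150} = \sqrt{-1} \cdot \frac{1}{16150} = i \frac{1}{16150} = \frac{i}{16150}$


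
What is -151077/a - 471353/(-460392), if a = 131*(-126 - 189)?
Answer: 9889447081/2110897320 ≈ 4.6850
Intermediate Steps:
a = -41265 (a = 131*(-315) = -41265)
-151077/a - 471353/(-460392) = -151077/(-41265) - 471353/(-460392) = -151077*(-1/41265) - 471353*(-1/460392) = 50359/13755 + 471353/460392 = 9889447081/2110897320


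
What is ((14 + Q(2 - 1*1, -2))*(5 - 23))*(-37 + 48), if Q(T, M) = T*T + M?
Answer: -2574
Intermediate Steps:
Q(T, M) = M + T**2 (Q(T, M) = T**2 + M = M + T**2)
((14 + Q(2 - 1*1, -2))*(5 - 23))*(-37 + 48) = ((14 + (-2 + (2 - 1*1)**2))*(5 - 23))*(-37 + 48) = ((14 + (-2 + (2 - 1)**2))*(-18))*11 = ((14 + (-2 + 1**2))*(-18))*11 = ((14 + (-2 + 1))*(-18))*11 = ((14 - 1)*(-18))*11 = (13*(-18))*11 = -234*11 = -2574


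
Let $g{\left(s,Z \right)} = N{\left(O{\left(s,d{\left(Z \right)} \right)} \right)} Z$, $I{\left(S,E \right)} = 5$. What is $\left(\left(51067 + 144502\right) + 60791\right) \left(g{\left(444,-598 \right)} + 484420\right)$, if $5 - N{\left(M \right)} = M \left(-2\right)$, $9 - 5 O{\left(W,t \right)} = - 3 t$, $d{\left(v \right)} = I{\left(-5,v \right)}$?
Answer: $121947683312$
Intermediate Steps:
$d{\left(v \right)} = 5$
$O{\left(W,t \right)} = \frac{9}{5} + \frac{3 t}{5}$ ($O{\left(W,t \right)} = \frac{9}{5} - \frac{\left(-3\right) t}{5} = \frac{9}{5} + \frac{3 t}{5}$)
$N{\left(M \right)} = 5 + 2 M$ ($N{\left(M \right)} = 5 - M \left(-2\right) = 5 - - 2 M = 5 + 2 M$)
$g{\left(s,Z \right)} = \frac{73 Z}{5}$ ($g{\left(s,Z \right)} = \left(5 + 2 \left(\frac{9}{5} + \frac{3}{5} \cdot 5\right)\right) Z = \left(5 + 2 \left(\frac{9}{5} + 3\right)\right) Z = \left(5 + 2 \cdot \frac{24}{5}\right) Z = \left(5 + \frac{48}{5}\right) Z = \frac{73 Z}{5}$)
$\left(\left(51067 + 144502\right) + 60791\right) \left(g{\left(444,-598 \right)} + 484420\right) = \left(\left(51067 + 144502\right) + 60791\right) \left(\frac{73}{5} \left(-598\right) + 484420\right) = \left(195569 + 60791\right) \left(- \frac{43654}{5} + 484420\right) = 256360 \cdot \frac{2378446}{5} = 121947683312$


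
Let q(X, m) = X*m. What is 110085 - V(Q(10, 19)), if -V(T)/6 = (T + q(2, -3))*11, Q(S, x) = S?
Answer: 110349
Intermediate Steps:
V(T) = 396 - 66*T (V(T) = -6*(T + 2*(-3))*11 = -6*(T - 6)*11 = -6*(-6 + T)*11 = -6*(-66 + 11*T) = 396 - 66*T)
110085 - V(Q(10, 19)) = 110085 - (396 - 66*10) = 110085 - (396 - 660) = 110085 - 1*(-264) = 110085 + 264 = 110349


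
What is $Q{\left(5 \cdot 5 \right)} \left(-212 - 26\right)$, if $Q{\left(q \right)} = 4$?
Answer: $-952$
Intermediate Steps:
$Q{\left(5 \cdot 5 \right)} \left(-212 - 26\right) = 4 \left(-212 - 26\right) = 4 \left(-238\right) = -952$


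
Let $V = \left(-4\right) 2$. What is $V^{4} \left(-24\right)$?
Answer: $-98304$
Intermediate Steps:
$V = -8$
$V^{4} \left(-24\right) = \left(-8\right)^{4} \left(-24\right) = 4096 \left(-24\right) = -98304$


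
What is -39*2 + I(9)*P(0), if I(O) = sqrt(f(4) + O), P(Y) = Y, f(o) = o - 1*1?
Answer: -78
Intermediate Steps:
f(o) = -1 + o (f(o) = o - 1 = -1 + o)
I(O) = sqrt(3 + O) (I(O) = sqrt((-1 + 4) + O) = sqrt(3 + O))
-39*2 + I(9)*P(0) = -39*2 + sqrt(3 + 9)*0 = -78 + sqrt(12)*0 = -78 + (2*sqrt(3))*0 = -78 + 0 = -78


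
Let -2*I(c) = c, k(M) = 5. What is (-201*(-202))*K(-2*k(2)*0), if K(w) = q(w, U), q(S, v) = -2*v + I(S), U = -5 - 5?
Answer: 812040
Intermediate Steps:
U = -10
I(c) = -c/2
q(S, v) = -2*v - S/2
K(w) = 20 - w/2 (K(w) = -2*(-10) - w/2 = 20 - w/2)
(-201*(-202))*K(-2*k(2)*0) = (-201*(-202))*(20 - (-2*5)*0/2) = 40602*(20 - (-5)*0) = 40602*(20 - ½*0) = 40602*(20 + 0) = 40602*20 = 812040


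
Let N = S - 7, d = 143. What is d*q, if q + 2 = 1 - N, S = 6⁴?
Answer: -184470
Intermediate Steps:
S = 1296
N = 1289 (N = 1296 - 7 = 1289)
q = -1290 (q = -2 + (1 - 1*1289) = -2 + (1 - 1289) = -2 - 1288 = -1290)
d*q = 143*(-1290) = -184470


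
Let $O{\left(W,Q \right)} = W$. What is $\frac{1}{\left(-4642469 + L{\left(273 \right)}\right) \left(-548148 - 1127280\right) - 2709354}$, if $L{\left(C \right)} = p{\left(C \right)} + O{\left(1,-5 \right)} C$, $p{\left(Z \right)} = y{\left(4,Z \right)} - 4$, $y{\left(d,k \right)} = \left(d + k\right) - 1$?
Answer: $\frac{1}{7777206734118} \approx 1.2858 \cdot 10^{-13}$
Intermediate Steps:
$y{\left(d,k \right)} = -1 + d + k$
$p{\left(Z \right)} = -1 + Z$ ($p{\left(Z \right)} = \left(-1 + 4 + Z\right) - 4 = \left(3 + Z\right) - 4 = -1 + Z$)
$L{\left(C \right)} = -1 + 2 C$ ($L{\left(C \right)} = \left(-1 + C\right) + 1 C = \left(-1 + C\right) + C = -1 + 2 C$)
$\frac{1}{\left(-4642469 + L{\left(273 \right)}\right) \left(-548148 - 1127280\right) - 2709354} = \frac{1}{\left(-4642469 + \left(-1 + 2 \cdot 273\right)\right) \left(-548148 - 1127280\right) - 2709354} = \frac{1}{\left(-4642469 + \left(-1 + 546\right)\right) \left(-1675428\right) - 2709354} = \frac{1}{\left(-4642469 + 545\right) \left(-1675428\right) - 2709354} = \frac{1}{\left(-4641924\right) \left(-1675428\right) - 2709354} = \frac{1}{7777209443472 - 2709354} = \frac{1}{7777206734118}$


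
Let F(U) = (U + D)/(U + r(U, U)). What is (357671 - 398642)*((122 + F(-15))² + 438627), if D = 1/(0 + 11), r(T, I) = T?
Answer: -168665930524483/9075 ≈ -1.8586e+10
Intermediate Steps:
D = 1/11 ≈ 0.090909
F(U) = (1/11 + U)/(2*U) (F(U) = (U + 1/11)/(U + U) = (1/11 + U)/((2*U)) = (1/11 + U)*(1/(2*U)) = (1/11 + U)/(2*U))
(357671 - 398642)*((122 + F(-15))² + 438627) = (357671 - 398642)*((122 + (1/22)*(1 + 11*(-15))/(-15))² + 438627) = -40971*((122 + (1/22)*(-1/15)*(1 - 165))² + 438627) = -40971*((122 + (1/22)*(-1/15)*(-164))² + 438627) = -40971*((122 + 82/165)² + 438627) = -40971*((20212/165)² + 438627) = -40971*(408524944/27225 + 438627) = -40971*12350145019/27225 = -168665930524483/9075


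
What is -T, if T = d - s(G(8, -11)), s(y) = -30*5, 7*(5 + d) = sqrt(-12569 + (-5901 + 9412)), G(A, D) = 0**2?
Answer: -145 - I*sqrt(9058)/7 ≈ -145.0 - 13.596*I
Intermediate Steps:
G(A, D) = 0
d = -5 + I*sqrt(9058)/7 (d = -5 + sqrt(-12569 + (-5901 + 9412))/7 = -5 + sqrt(-12569 + 3511)/7 = -5 + sqrt(-9058)/7 = -5 + (I*sqrt(9058))/7 = -5 + I*sqrt(9058)/7 ≈ -5.0 + 13.596*I)
s(y) = -150
T = 145 + I*sqrt(9058)/7 (T = (-5 + I*sqrt(9058)/7) - 1*(-150) = (-5 + I*sqrt(9058)/7) + 150 = 145 + I*sqrt(9058)/7 ≈ 145.0 + 13.596*I)
-T = -(145 + I*sqrt(9058)/7) = -145 - I*sqrt(9058)/7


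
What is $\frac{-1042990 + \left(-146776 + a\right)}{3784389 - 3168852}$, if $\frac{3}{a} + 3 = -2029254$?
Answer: $- \frac{804780327955}{416360922003} \approx -1.9329$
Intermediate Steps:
$a = - \frac{1}{676419}$ ($a = \frac{3}{-3 - 2029254} = \frac{3}{-2029257} = 3 \left(- \frac{1}{2029257}\right) = - \frac{1}{676419} \approx -1.4784 \cdot 10^{-6}$)
$\frac{-1042990 + \left(-146776 + a\right)}{3784389 - 3168852} = \frac{-1042990 - \frac{99282075145}{676419}}{3784389 - 3168852} = \frac{-1042990 - \frac{99282075145}{676419}}{615537} = \left(- \frac{804780327955}{676419}\right) \frac{1}{615537} = - \frac{804780327955}{416360922003}$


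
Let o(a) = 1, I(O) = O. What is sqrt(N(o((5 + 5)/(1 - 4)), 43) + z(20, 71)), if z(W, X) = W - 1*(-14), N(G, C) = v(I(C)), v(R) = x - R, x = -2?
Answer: I*sqrt(11) ≈ 3.3166*I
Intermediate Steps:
v(R) = -2 - R
N(G, C) = -2 - C
z(W, X) = 14 + W (z(W, X) = W + 14 = 14 + W)
sqrt(N(o((5 + 5)/(1 - 4)), 43) + z(20, 71)) = sqrt((-2 - 1*43) + (14 + 20)) = sqrt((-2 - 43) + 34) = sqrt(-45 + 34) = sqrt(-11) = I*sqrt(11)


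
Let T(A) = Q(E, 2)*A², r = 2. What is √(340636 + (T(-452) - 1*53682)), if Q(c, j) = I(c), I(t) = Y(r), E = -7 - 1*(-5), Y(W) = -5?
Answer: I*√734566 ≈ 857.07*I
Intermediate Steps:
E = -2 (E = -7 + 5 = -2)
I(t) = -5
Q(c, j) = -5
T(A) = -5*A²
√(340636 + (T(-452) - 1*53682)) = √(340636 + (-5*(-452)² - 1*53682)) = √(340636 + (-5*204304 - 53682)) = √(340636 + (-1021520 - 53682)) = √(340636 - 1075202) = √(-734566) = I*√734566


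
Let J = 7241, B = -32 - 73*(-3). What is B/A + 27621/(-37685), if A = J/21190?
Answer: 11471379953/20990545 ≈ 546.50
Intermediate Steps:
B = 187 (B = -32 + 219 = 187)
A = 557/1630 (A = 7241/21190 = 7241*(1/21190) = 557/1630 ≈ 0.34172)
B/A + 27621/(-37685) = 187/(557/1630) + 27621/(-37685) = 187*(1630/557) + 27621*(-1/37685) = 304810/557 - 27621/37685 = 11471379953/20990545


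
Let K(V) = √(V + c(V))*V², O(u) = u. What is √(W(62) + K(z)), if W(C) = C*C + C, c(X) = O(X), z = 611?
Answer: √(3906 + 373321*√1222) ≈ 3613.1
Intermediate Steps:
c(X) = X
W(C) = C + C² (W(C) = C² + C = C + C²)
K(V) = √2*V^(5/2) (K(V) = √(V + V)*V² = √(2*V)*V² = (√2*√V)*V² = √2*V^(5/2))
√(W(62) + K(z)) = √(62*(1 + 62) + √2*611^(5/2)) = √(62*63 + √2*(373321*√611)) = √(3906 + 373321*√1222)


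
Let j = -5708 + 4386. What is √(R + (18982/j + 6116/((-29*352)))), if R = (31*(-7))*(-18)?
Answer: √22876250900898/76676 ≈ 62.378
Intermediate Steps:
R = 3906 (R = -217*(-18) = 3906)
j = -1322
√(R + (18982/j + 6116/((-29*352)))) = √(3906 + (18982/(-1322) + 6116/((-29*352)))) = √(3906 + (18982*(-1/1322) + 6116/(-10208))) = √(3906 + (-9491/661 + 6116*(-1/10208))) = √(3906 + (-9491/661 - 139/232)) = √(3906 - 2293791/153352) = √(596699121/153352) = √22876250900898/76676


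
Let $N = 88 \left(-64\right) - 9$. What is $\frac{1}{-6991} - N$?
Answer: $\frac{39436230}{6991} \approx 5641.0$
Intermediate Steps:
$N = -5641$ ($N = -5632 - 9 = -5641$)
$\frac{1}{-6991} - N = \frac{1}{-6991} - -5641 = - \frac{1}{6991} + 5641 = \frac{39436230}{6991}$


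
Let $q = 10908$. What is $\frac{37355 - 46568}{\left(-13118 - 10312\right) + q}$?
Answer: $\frac{3071}{4174} \approx 0.73575$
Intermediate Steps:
$\frac{37355 - 46568}{\left(-13118 - 10312\right) + q} = \frac{37355 - 46568}{\left(-13118 - 10312\right) + 10908} = - \frac{9213}{\left(-13118 - 10312\right) + 10908} = - \frac{9213}{-23430 + 10908} = - \frac{9213}{-12522} = \left(-9213\right) \left(- \frac{1}{12522}\right) = \frac{3071}{4174}$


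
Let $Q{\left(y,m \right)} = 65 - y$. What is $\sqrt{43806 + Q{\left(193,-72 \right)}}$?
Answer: $\sqrt{43678} \approx 208.99$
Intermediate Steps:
$\sqrt{43806 + Q{\left(193,-72 \right)}} = \sqrt{43806 + \left(65 - 193\right)} = \sqrt{43806 - 128} = \sqrt{43678}$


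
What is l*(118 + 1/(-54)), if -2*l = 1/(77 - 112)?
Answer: 6371/3780 ≈ 1.6854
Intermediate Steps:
l = 1/70 (l = -1/(2*(77 - 112)) = -½/(-35) = -½*(-1/35) = 1/70 ≈ 0.014286)
l*(118 + 1/(-54)) = (118 + 1/(-54))/70 = (118 - 1/54)/70 = (1/70)*(6371/54) = 6371/3780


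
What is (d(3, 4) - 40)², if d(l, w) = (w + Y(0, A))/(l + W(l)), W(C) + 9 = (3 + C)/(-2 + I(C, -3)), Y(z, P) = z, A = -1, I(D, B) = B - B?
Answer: 132496/81 ≈ 1635.8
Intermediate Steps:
I(D, B) = 0
W(C) = -21/2 - C/2 (W(C) = -9 + (3 + C)/(-2 + 0) = -9 + (3 + C)/(-2) = -9 + (3 + C)*(-½) = -9 + (-3/2 - C/2) = -21/2 - C/2)
d(l, w) = w/(-21/2 + l/2) (d(l, w) = (w + 0)/(l + (-21/2 - l/2)) = w/(-21/2 + l/2))
(d(3, 4) - 40)² = (2*4/(-21 + 3) - 40)² = (2*4/(-18) - 40)² = (2*4*(-1/18) - 40)² = (-4/9 - 40)² = (-364/9)² = 132496/81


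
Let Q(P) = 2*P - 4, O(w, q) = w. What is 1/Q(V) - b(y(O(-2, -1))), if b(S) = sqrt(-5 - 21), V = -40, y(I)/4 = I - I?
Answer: -1/84 - I*sqrt(26) ≈ -0.011905 - 5.099*I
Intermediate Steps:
y(I) = 0 (y(I) = 4*(I - I) = 4*0 = 0)
b(S) = I*sqrt(26) (b(S) = sqrt(-26) = I*sqrt(26))
Q(P) = -4 + 2*P
1/Q(V) - b(y(O(-2, -1))) = 1/(-4 + 2*(-40)) - I*sqrt(26) = 1/(-4 - 80) - I*sqrt(26) = 1/(-84) - I*sqrt(26) = -1/84 - I*sqrt(26)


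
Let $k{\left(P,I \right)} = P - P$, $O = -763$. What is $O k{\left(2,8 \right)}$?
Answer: $0$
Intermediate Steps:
$k{\left(P,I \right)} = 0$
$O k{\left(2,8 \right)} = \left(-763\right) 0 = 0$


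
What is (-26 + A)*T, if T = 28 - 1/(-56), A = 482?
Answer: 89433/7 ≈ 12776.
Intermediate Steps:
T = 1569/56 (T = 28 - 1*(-1/56) = 28 + 1/56 = 1569/56 ≈ 28.018)
(-26 + A)*T = (-26 + 482)*(1569/56) = 456*(1569/56) = 89433/7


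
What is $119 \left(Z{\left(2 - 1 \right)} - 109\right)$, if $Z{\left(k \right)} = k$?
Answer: $-12852$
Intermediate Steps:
$119 \left(Z{\left(2 - 1 \right)} - 109\right) = 119 \left(\left(2 - 1\right) - 109\right) = 119 \left(1 - 109\right) = 119 \left(-108\right) = -12852$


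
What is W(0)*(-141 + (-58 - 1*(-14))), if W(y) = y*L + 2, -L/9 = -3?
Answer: -370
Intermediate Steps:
L = 27 (L = -9*(-3) = 27)
W(y) = 2 + 27*y (W(y) = y*27 + 2 = 27*y + 2 = 2 + 27*y)
W(0)*(-141 + (-58 - 1*(-14))) = (2 + 27*0)*(-141 + (-58 - 1*(-14))) = (2 + 0)*(-141 + (-58 + 14)) = 2*(-141 - 44) = 2*(-185) = -370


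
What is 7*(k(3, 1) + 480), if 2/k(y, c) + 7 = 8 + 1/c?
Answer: 3367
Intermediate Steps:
k(y, c) = 2/(1 + 1/c) (k(y, c) = 2/(-7 + (8 + 1/c)) = 2/(1 + 1/c))
7*(k(3, 1) + 480) = 7*(2*1/(1 + 1) + 480) = 7*(2*1/2 + 480) = 7*(2*1*(½) + 480) = 7*(1 + 480) = 7*481 = 3367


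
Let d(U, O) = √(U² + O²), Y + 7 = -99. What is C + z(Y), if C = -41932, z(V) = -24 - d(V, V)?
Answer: -41956 - 106*√2 ≈ -42106.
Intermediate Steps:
Y = -106 (Y = -7 - 99 = -106)
d(U, O) = √(O² + U²)
z(V) = -24 - √2*√(V²) (z(V) = -24 - √(V² + V²) = -24 - √(2*V²) = -24 - √2*√(V²))
C + z(Y) = -41932 + (-24 - √2*√((-106)²)) = -41932 + (-24 - √2*√11236) = -41932 + (-24 - 1*√2*106) = -41932 + (-24 - 106*√2) = -41956 - 106*√2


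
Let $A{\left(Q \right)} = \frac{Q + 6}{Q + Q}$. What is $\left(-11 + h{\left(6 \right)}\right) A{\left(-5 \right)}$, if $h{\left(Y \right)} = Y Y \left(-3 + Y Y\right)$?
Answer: $- \frac{1177}{10} \approx -117.7$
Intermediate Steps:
$A{\left(Q \right)} = \frac{6 + Q}{2 Q}$
$h{\left(Y \right)} = Y^{2} \left(-3 + Y^{2}\right)$
$\left(-11 + h{\left(6 \right)}\right) A{\left(-5 \right)} = \left(-11 + 6^{2} \left(-3 + 6^{2}\right)\right) \frac{6 - 5}{2 \left(-5\right)} = \left(-11 + 36 \left(-3 + 36\right)\right) \frac{1}{2} \left(- \frac{1}{5}\right) 1 = \left(-11 + 36 \cdot 33\right) \left(- \frac{1}{10}\right) = \left(-11 + 1188\right) \left(- \frac{1}{10}\right) = 1177 \left(- \frac{1}{10}\right) = - \frac{1177}{10}$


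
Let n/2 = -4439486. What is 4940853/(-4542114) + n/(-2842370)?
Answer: 4380928447533/2151728095030 ≈ 2.0360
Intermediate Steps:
n = -8878972 (n = 2*(-4439486) = -8878972)
4940853/(-4542114) + n/(-2842370) = 4940853/(-4542114) - 8878972/(-2842370) = 4940853*(-1/4542114) - 8878972*(-1/2842370) = -1646951/1514038 + 4439486/1421185 = 4380928447533/2151728095030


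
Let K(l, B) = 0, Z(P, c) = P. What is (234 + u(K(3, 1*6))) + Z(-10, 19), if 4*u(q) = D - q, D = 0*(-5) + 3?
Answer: 899/4 ≈ 224.75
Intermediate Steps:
D = 3 (D = 0 + 3 = 3)
u(q) = ¾ - q/4 (u(q) = (3 - q)/4 = ¾ - q/4)
(234 + u(K(3, 1*6))) + Z(-10, 19) = (234 + (¾ - ¼*0)) - 10 = (234 + (¾ + 0)) - 10 = (234 + ¾) - 10 = 939/4 - 10 = 899/4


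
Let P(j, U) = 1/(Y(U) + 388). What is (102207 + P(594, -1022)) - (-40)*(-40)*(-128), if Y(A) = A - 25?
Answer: 202317612/659 ≈ 3.0701e+5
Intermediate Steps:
Y(A) = -25 + A
P(j, U) = 1/(363 + U) (P(j, U) = 1/((-25 + U) + 388) = 1/(363 + U))
(102207 + P(594, -1022)) - (-40)*(-40)*(-128) = (102207 + 1/(363 - 1022)) - (-40)*(-40)*(-128) = (102207 + 1/(-659)) - 20*80*(-128) = (102207 - 1/659) - 1600*(-128) = 67354412/659 + 204800 = 202317612/659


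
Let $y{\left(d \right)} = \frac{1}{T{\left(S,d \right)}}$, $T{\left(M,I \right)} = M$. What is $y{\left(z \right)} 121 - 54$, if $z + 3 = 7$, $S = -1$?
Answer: $-175$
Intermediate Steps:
$z = 4$ ($z = -3 + 7 = 4$)
$y{\left(d \right)} = -1$ ($y{\left(d \right)} = \frac{1}{-1} = -1$)
$y{\left(z \right)} 121 - 54 = \left(-1\right) 121 - 54 = -121 - 54 = -175$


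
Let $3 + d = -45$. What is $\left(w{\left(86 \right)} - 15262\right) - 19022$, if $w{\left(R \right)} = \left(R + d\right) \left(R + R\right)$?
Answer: $-27748$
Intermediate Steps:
$d = -48$ ($d = -3 - 45 = -48$)
$w{\left(R \right)} = 2 R \left(-48 + R\right)$ ($w{\left(R \right)} = \left(R - 48\right) \left(R + R\right) = \left(-48 + R\right) 2 R = 2 R \left(-48 + R\right)$)
$\left(w{\left(86 \right)} - 15262\right) - 19022 = \left(2 \cdot 86 \left(-48 + 86\right) - 15262\right) - 19022 = \left(2 \cdot 86 \cdot 38 - 15262\right) - 19022 = \left(6536 - 15262\right) - 19022 = -8726 - 19022 = -27748$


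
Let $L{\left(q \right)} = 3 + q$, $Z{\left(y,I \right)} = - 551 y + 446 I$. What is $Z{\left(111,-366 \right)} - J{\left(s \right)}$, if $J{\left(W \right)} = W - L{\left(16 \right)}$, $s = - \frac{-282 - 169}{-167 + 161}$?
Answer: $- \frac{1345817}{6} \approx -2.243 \cdot 10^{5}$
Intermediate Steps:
$s = - \frac{451}{6}$ ($s = - \frac{-451}{-6} = - \frac{\left(-451\right) \left(-1\right)}{6} = \left(-1\right) \frac{451}{6} = - \frac{451}{6} \approx -75.167$)
$J{\left(W \right)} = -19 + W$ ($J{\left(W \right)} = W - \left(3 + 16\right) = W - 19 = -19 + W$)
$Z{\left(111,-366 \right)} - J{\left(s \right)} = \left(\left(-551\right) 111 + 446 \left(-366\right)\right) - \left(-19 - \frac{451}{6}\right) = \left(-61161 - 163236\right) - - \frac{565}{6} = -224397 + \frac{565}{6} = - \frac{1345817}{6}$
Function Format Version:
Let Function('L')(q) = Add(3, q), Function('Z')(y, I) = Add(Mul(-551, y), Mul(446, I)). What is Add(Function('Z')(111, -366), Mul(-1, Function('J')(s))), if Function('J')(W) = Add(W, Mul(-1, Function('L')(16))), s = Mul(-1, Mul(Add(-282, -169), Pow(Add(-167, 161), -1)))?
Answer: Rational(-1345817, 6) ≈ -2.2430e+5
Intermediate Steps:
s = Rational(-451, 6) (s = Mul(-1, Mul(-451, Pow(-6, -1))) = Mul(-1, Mul(-451, Rational(-1, 6))) = Mul(-1, Rational(451, 6)) = Rational(-451, 6) ≈ -75.167)
Function('J')(W) = Add(-19, W) (Function('J')(W) = Add(W, Mul(-1, Add(3, 16))) = Add(W, Mul(-1, 19)) = Add(W, -19) = Add(-19, W))
Add(Function('Z')(111, -366), Mul(-1, Function('J')(s))) = Add(Add(Mul(-551, 111), Mul(446, -366)), Mul(-1, Add(-19, Rational(-451, 6)))) = Add(Add(-61161, -163236), Mul(-1, Rational(-565, 6))) = Add(-224397, Rational(565, 6)) = Rational(-1345817, 6)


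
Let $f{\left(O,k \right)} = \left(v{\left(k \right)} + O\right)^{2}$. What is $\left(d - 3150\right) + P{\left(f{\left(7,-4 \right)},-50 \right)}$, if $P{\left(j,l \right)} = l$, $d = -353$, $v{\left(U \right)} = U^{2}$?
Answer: $-3553$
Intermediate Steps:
$f{\left(O,k \right)} = \left(O + k^{2}\right)^{2}$ ($f{\left(O,k \right)} = \left(k^{2} + O\right)^{2} = \left(O + k^{2}\right)^{2}$)
$\left(d - 3150\right) + P{\left(f{\left(7,-4 \right)},-50 \right)} = \left(-353 - 3150\right) - 50 = -3503 - 50 = -3553$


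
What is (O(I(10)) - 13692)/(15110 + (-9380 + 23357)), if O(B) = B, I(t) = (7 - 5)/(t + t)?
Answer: -136919/290870 ≈ -0.47072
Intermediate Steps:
I(t) = 1/t (I(t) = 2/((2*t)) = 2*(1/(2*t)) = 1/t)
(O(I(10)) - 13692)/(15110 + (-9380 + 23357)) = (1/10 - 13692)/(15110 + (-9380 + 23357)) = (⅒ - 13692)/(15110 + 13977) = -136919/10/29087 = -136919/10*1/29087 = -136919/290870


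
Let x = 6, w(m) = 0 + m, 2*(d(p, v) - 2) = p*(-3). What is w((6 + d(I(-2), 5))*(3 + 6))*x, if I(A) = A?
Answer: 594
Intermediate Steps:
d(p, v) = 2 - 3*p/2 (d(p, v) = 2 + (p*(-3))/2 = 2 + (-3*p)/2 = 2 - 3*p/2)
w(m) = m
w((6 + d(I(-2), 5))*(3 + 6))*x = ((6 + (2 - 3/2*(-2)))*(3 + 6))*6 = ((6 + (2 + 3))*9)*6 = ((6 + 5)*9)*6 = (11*9)*6 = 99*6 = 594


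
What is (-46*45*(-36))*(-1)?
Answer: -74520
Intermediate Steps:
(-46*45*(-36))*(-1) = -2070*(-36)*(-1) = 74520*(-1) = -74520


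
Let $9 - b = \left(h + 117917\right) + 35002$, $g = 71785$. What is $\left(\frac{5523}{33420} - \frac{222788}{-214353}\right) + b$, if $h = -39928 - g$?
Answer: $- \frac{98371127544547}{2387892420} \approx -41196.0$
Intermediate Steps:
$h = -111713$ ($h = -39928 - 71785 = -111713$)
$b = -41197$ ($b = 9 - \left(\left(-111713 + 117917\right) + 35002\right) = 9 - \left(6204 + 35002\right) = 9 - 41206 = -41197$)
$\left(\frac{5523}{33420} - \frac{222788}{-214353}\right) + b = \left(\frac{5523}{33420} - \frac{222788}{-214353}\right) - 41197 = \left(5523 \cdot \frac{1}{33420} - - \frac{222788}{214353}\right) - 41197 = \left(\frac{1841}{11140} + \frac{222788}{214353}\right) - 41197 = \frac{2876482193}{2387892420} - 41197 = - \frac{98371127544547}{2387892420}$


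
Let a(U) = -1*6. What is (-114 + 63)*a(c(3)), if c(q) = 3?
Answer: 306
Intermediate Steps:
a(U) = -6
(-114 + 63)*a(c(3)) = (-114 + 63)*(-6) = -51*(-6) = 306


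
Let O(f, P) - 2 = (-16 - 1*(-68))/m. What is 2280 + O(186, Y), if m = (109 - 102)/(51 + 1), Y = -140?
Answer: 18678/7 ≈ 2668.3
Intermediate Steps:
m = 7/52 ≈ 0.13462
O(f, P) = 2718/7 (O(f, P) = 2 + (-16 - 1*(-68))/(7/52) = 2 + (-16 + 68)*(52/7) = 2 + 52*(52/7) = 2 + 2704/7 = 2718/7)
2280 + O(186, Y) = 2280 + 2718/7 = 18678/7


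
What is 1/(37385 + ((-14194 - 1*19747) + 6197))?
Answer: 1/9641 ≈ 0.00010372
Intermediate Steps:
1/(37385 + ((-14194 - 1*19747) + 6197)) = 1/(37385 + ((-14194 - 19747) + 6197)) = 1/(37385 + (-33941 + 6197)) = 1/(37385 - 27744) = 1/9641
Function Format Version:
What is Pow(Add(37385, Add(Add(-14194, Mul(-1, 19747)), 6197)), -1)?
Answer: Rational(1, 9641) ≈ 0.00010372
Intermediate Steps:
Pow(Add(37385, Add(Add(-14194, Mul(-1, 19747)), 6197)), -1) = Pow(Add(37385, Add(Add(-14194, -19747), 6197)), -1) = Pow(Add(37385, Add(-33941, 6197)), -1) = Pow(Add(37385, -27744), -1) = Pow(9641, -1) = Rational(1, 9641)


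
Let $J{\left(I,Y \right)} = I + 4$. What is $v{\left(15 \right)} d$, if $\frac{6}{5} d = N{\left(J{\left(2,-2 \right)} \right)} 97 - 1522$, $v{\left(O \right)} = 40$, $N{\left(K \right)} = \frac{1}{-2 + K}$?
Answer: $-49925$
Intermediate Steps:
$J{\left(I,Y \right)} = 4 + I$
$d = - \frac{9985}{8}$ ($d = \frac{5 \left(\frac{1}{-2 + \left(4 + 2\right)} 97 - 1522\right)}{6} = \frac{5 \left(\frac{1}{-2 + 6} \cdot 97 - 1522\right)}{6} = \frac{5 \left(\frac{1}{4} \cdot 97 - 1522\right)}{6} = \frac{5 \left(\frac{97}{4} - 1522\right)}{6} = \frac{5}{6} \left(- \frac{5991}{4}\right) = - \frac{9985}{8} \approx -1248.1$)
$v{\left(15 \right)} d = 40 \left(- \frac{9985}{8}\right) = -49925$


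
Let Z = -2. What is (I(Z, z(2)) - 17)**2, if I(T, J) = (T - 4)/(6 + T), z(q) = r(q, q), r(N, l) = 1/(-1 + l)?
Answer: 1369/4 ≈ 342.25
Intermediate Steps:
z(q) = 1/(-1 + q)
I(T, J) = (-4 + T)/(6 + T)
(I(Z, z(2)) - 17)**2 = ((-4 - 2)/(6 - 2) - 17)**2 = (-6/4 - 17)**2 = ((1/4)*(-6) - 17)**2 = (-3/2 - 17)**2 = (-37/2)**2 = 1369/4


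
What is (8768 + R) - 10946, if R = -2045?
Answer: -4223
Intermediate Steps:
(8768 + R) - 10946 = (8768 - 2045) - 10946 = 6723 - 10946 = -4223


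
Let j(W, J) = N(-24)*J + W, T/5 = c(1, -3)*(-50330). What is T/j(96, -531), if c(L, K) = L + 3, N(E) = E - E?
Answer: -125825/12 ≈ -10485.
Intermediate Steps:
N(E) = 0
c(L, K) = 3 + L
T = -1006600 (T = 5*((3 + 1)*(-50330)) = 5*(4*(-50330)) = 5*(-201320) = -1006600)
j(W, J) = W (j(W, J) = 0*J + W = 0 + W = W)
T/j(96, -531) = -1006600/96 = -1006600*1/96 = -125825/12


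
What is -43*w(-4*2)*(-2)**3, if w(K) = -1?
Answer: -344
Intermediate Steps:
-43*w(-4*2)*(-2)**3 = -43*(-1)*(-2)**3 = 43*(-8) = -344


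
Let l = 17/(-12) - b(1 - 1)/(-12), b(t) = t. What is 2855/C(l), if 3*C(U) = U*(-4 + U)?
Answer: 246672/221 ≈ 1116.2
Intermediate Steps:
l = -17/12 (l = 17/(-12) - (1 - 1)/(-12) = 17*(-1/12) - 1*0*(-1/12) = -17/12 + 0*(-1/12) = -17/12 + 0 = -17/12 ≈ -1.4167)
C(U) = U*(-4 + U)/3 (C(U) = (U*(-4 + U))/3 = U*(-4 + U)/3)
2855/C(l) = 2855/(((⅓)*(-17/12)*(-4 - 17/12))) = 2855/(((⅓)*(-17/12)*(-65/12))) = 2855/(1105/432) = 2855*(432/1105) = 246672/221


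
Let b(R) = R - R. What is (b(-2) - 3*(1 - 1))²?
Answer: 0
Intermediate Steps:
b(R) = 0
(b(-2) - 3*(1 - 1))² = (0 - 3*(1 - 1))² = (0 - 3*0)² = (0 + 0)² = 0² = 0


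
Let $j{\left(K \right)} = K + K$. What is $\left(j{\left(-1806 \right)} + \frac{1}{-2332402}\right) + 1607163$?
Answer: $\frac{3740125559501}{2332402} \approx 1.6036 \cdot 10^{6}$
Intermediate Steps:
$j{\left(K \right)} = 2 K$
$\left(j{\left(-1806 \right)} + \frac{1}{-2332402}\right) + 1607163 = \left(2 \left(-1806\right) + \frac{1}{-2332402}\right) + 1607163 = \left(-3612 - \frac{1}{2332402}\right) + 1607163 = - \frac{8424636025}{2332402} + 1607163 = \frac{3740125559501}{2332402}$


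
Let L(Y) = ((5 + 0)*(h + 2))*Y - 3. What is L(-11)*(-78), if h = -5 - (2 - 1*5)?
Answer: 234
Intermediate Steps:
h = -2 (h = -5 - (2 - 5) = -5 - 1*(-3) = -5 + 3 = -2)
L(Y) = -3 (L(Y) = ((5 + 0)*(-2 + 2))*Y - 3 = (5*0)*Y - 3 = 0*Y - 3 = 0 - 3 = -3)
L(-11)*(-78) = -3*(-78) = 234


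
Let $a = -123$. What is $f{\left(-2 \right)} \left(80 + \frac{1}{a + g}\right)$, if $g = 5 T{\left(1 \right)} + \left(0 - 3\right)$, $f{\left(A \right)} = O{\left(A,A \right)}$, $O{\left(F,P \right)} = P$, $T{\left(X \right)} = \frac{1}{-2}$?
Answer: $- \frac{41116}{257} \approx -159.98$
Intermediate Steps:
$T{\left(X \right)} = - \frac{1}{2}$
$f{\left(A \right)} = A$
$g = - \frac{11}{2}$ ($g = 5 \left(- \frac{1}{2}\right) + \left(0 - 3\right) = - \frac{5}{2} + \left(0 - 3\right) = - \frac{5}{2} - 3 = - \frac{11}{2} \approx -5.5$)
$f{\left(-2 \right)} \left(80 + \frac{1}{a + g}\right) = - 2 \left(80 + \frac{1}{-123 - \frac{11}{2}}\right) = - 2 \left(80 + \frac{1}{- \frac{257}{2}}\right) = - 2 \left(80 - \frac{2}{257}\right) = \left(-2\right) \frac{20558}{257} = - \frac{41116}{257}$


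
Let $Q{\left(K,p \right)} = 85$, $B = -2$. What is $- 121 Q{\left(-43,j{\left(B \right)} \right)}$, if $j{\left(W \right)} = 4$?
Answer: $-10285$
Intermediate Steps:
$- 121 Q{\left(-43,j{\left(B \right)} \right)} = \left(-121\right) 85 = -10285$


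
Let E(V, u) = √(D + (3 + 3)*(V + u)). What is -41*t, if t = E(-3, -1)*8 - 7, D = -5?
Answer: 287 - 328*I*√29 ≈ 287.0 - 1766.3*I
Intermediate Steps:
E(V, u) = √(-5 + 6*V + 6*u) (E(V, u) = √(-5 + (3 + 3)*(V + u)) = √(-5 + 6*(V + u)) = √(-5 + (6*V + 6*u)) = √(-5 + 6*V + 6*u))
t = -7 + 8*I*√29 (t = √(-5 + 6*(-3) + 6*(-1))*8 - 7 = √(-5 - 18 - 6)*8 - 7 = √(-29)*8 - 7 = (I*√29)*8 - 7 = 8*I*√29 - 7 = -7 + 8*I*√29 ≈ -7.0 + 43.081*I)
-41*t = -41*(-7 + 8*I*√29) = 287 - 328*I*√29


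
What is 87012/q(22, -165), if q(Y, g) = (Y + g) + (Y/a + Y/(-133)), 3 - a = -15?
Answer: -52076682/84953 ≈ -613.01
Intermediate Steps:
a = 18 (a = 3 - 1*(-15) = 3 + 15 = 18)
q(Y, g) = g + 2509*Y/2394 (q(Y, g) = (Y + g) + (Y/18 + Y/(-133)) = (Y + g) + (Y*(1/18) + Y*(-1/133)) = (Y + g) + (Y/18 - Y/133) = (Y + g) + 115*Y/2394 = g + 2509*Y/2394)
87012/q(22, -165) = 87012/(-165 + (2509/2394)*22) = 87012/(-165 + 27599/1197) = 87012/(-169906/1197) = 87012*(-1197/169906) = -52076682/84953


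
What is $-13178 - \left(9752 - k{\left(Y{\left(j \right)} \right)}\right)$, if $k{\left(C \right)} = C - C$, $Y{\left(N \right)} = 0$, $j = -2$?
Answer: $-22930$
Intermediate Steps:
$k{\left(C \right)} = 0$
$-13178 - \left(9752 - k{\left(Y{\left(j \right)} \right)}\right) = -13178 - \left(9752 - 0\right) = -13178 - \left(9752 + 0\right) = -13178 - 9752 = -22930$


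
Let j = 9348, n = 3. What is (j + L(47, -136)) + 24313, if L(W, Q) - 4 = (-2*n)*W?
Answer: 33383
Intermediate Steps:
L(W, Q) = 4 - 6*W (L(W, Q) = 4 + (-2*3)*W = 4 - 6*W)
(j + L(47, -136)) + 24313 = (9348 + (4 - 6*47)) + 24313 = (9348 + (4 - 282)) + 24313 = (9348 - 278) + 24313 = 9070 + 24313 = 33383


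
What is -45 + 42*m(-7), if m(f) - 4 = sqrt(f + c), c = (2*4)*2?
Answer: 249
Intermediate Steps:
c = 16 (c = 8*2 = 16)
m(f) = 4 + sqrt(16 + f) (m(f) = 4 + sqrt(f + 16) = 4 + sqrt(16 + f))
-45 + 42*m(-7) = -45 + 42*(4 + sqrt(16 - 7)) = -45 + 42*(4 + sqrt(9)) = -45 + 42*(4 + 3) = -45 + 42*7 = -45 + 294 = 249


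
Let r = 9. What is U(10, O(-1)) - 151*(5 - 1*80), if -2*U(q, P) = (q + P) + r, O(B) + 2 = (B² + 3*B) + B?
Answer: 11318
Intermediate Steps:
O(B) = -2 + B² + 4*B (O(B) = -2 + ((B² + 3*B) + B) = -2 + (B² + 4*B) = -2 + B² + 4*B)
U(q, P) = -9/2 - P/2 - q/2 (U(q, P) = -((q + P) + 9)/2 = -((P + q) + 9)/2 = -(9 + P + q)/2 = -9/2 - P/2 - q/2)
U(10, O(-1)) - 151*(5 - 1*80) = (-9/2 - (-2 + (-1)² + 4*(-1))/2 - ½*10) - 151*(5 - 1*80) = (-9/2 - (-2 + 1 - 4)/2 - 5) - 151*(5 - 80) = (-9/2 - ½*(-5) - 5) - 151*(-75) = (-9/2 + 5/2 - 5) + 11325 = -7 + 11325 = 11318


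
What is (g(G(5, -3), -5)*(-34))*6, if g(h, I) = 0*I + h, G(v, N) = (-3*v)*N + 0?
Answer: -9180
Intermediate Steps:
G(v, N) = -3*N*v (G(v, N) = -3*N*v + 0 = -3*N*v)
g(h, I) = h (g(h, I) = 0 + h = h)
(g(G(5, -3), -5)*(-34))*6 = (-3*(-3)*5*(-34))*6 = (45*(-34))*6 = -1530*6 = -9180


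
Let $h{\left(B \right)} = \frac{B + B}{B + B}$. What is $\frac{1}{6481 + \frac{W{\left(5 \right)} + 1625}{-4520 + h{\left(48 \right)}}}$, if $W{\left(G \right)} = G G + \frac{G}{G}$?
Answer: $\frac{4519}{29285988} \approx 0.00015431$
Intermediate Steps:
$W{\left(G \right)} = 1 + G^{2}$ ($W{\left(G \right)} = G^{2} + 1 = 1 + G^{2}$)
$h{\left(B \right)} = 1$ ($h{\left(B \right)} = \frac{2 B}{2 B} = 2 B \frac{1}{2 B} = 1$)
$\frac{1}{6481 + \frac{W{\left(5 \right)} + 1625}{-4520 + h{\left(48 \right)}}} = \frac{1}{6481 + \frac{\left(1 + 5^{2}\right) + 1625}{-4520 + 1}} = \frac{1}{6481 + \frac{\left(1 + 25\right) + 1625}{-4519}} = \frac{1}{6481 + \left(26 + 1625\right) \left(- \frac{1}{4519}\right)} = \frac{1}{6481 + 1651 \left(- \frac{1}{4519}\right)} = \frac{1}{6481 - \frac{1651}{4519}} = \frac{1}{\frac{29285988}{4519}} = \frac{4519}{29285988}$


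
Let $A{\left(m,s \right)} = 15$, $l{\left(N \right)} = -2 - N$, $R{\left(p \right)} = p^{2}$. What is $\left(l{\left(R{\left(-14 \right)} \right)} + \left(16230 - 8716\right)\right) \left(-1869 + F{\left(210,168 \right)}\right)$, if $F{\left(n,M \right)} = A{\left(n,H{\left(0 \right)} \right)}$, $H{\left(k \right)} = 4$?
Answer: $-13563864$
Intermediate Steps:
$F{\left(n,M \right)} = 15$
$\left(l{\left(R{\left(-14 \right)} \right)} + \left(16230 - 8716\right)\right) \left(-1869 + F{\left(210,168 \right)}\right) = \left(\left(-2 - \left(-14\right)^{2}\right) + \left(16230 - 8716\right)\right) \left(-1869 + 15\right) = \left(\left(-2 - 196\right) + \left(16230 - 8716\right)\right) \left(-1854\right) = \left(\left(-2 - 196\right) + 7514\right) \left(-1854\right) = \left(-198 + 7514\right) \left(-1854\right) = 7316 \left(-1854\right) = -13563864$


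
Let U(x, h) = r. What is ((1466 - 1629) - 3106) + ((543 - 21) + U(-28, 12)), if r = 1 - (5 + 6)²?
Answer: -2867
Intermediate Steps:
r = -120 (r = 1 - 1*11² = 1 - 1*121 = 1 - 121 = -120)
U(x, h) = -120
((1466 - 1629) - 3106) + ((543 - 21) + U(-28, 12)) = ((1466 - 1629) - 3106) + ((543 - 21) - 120) = (-163 - 3106) + (522 - 120) = -3269 + 402 = -2867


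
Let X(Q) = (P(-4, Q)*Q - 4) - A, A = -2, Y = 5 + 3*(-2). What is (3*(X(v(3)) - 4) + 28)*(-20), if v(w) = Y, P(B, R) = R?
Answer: -260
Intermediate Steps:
Y = -1 (Y = 5 - 6 = -1)
v(w) = -1
X(Q) = -2 + Q² (X(Q) = (Q*Q - 4) - 1*(-2) = (Q² - 4) + 2 = (-4 + Q²) + 2 = -2 + Q²)
(3*(X(v(3)) - 4) + 28)*(-20) = (3*((-2 + (-1)²) - 4) + 28)*(-20) = (3*((-2 + 1) - 4) + 28)*(-20) = (3*(-1 - 4) + 28)*(-20) = (3*(-5) + 28)*(-20) = (-15 + 28)*(-20) = 13*(-20) = -260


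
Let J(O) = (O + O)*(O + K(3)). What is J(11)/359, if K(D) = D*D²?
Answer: 836/359 ≈ 2.3287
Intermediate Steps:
K(D) = D³
J(O) = 2*O*(27 + O) (J(O) = (O + O)*(O + 3³) = (2*O)*(O + 27) = (2*O)*(27 + O) = 2*O*(27 + O))
J(11)/359 = (2*11*(27 + 11))/359 = (2*11*38)*(1/359) = 836*(1/359) = 836/359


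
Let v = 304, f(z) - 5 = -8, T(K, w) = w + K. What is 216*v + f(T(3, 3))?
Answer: 65661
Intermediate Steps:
T(K, w) = K + w
f(z) = -3 (f(z) = 5 - 8 = -3)
216*v + f(T(3, 3)) = 216*304 - 3 = 65664 - 3 = 65661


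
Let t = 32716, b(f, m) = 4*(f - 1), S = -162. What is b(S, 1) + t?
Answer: 32064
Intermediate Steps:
b(f, m) = -4 + 4*f (b(f, m) = 4*(-1 + f) = -4 + 4*f)
b(S, 1) + t = (-4 + 4*(-162)) + 32716 = (-4 - 648) + 32716 = -652 + 32716 = 32064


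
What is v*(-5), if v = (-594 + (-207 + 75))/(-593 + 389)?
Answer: -605/34 ≈ -17.794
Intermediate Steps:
v = 121/34 (v = (-594 - 132)/(-204) = -726*(-1/204) = 121/34 ≈ 3.5588)
v*(-5) = (121/34)*(-5) = -605/34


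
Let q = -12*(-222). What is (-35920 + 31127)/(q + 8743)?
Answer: -4793/11407 ≈ -0.42018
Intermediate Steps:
q = 2664
(-35920 + 31127)/(q + 8743) = (-35920 + 31127)/(2664 + 8743) = -4793/11407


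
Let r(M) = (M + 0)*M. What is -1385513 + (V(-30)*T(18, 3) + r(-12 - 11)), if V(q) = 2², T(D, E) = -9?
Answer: -1385020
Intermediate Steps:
r(M) = M² (r(M) = M*M = M²)
V(q) = 4
-1385513 + (V(-30)*T(18, 3) + r(-12 - 11)) = -1385513 + (4*(-9) + (-12 - 11)²) = -1385513 + (-36 + (-23)²) = -1385513 + (-36 + 529) = -1385513 + 493 = -1385020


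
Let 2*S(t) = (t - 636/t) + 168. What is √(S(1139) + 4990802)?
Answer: 3*√2878008746006/2278 ≈ 2234.2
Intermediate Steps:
S(t) = 84 + t/2 - 318/t (S(t) = ((t - 636/t) + 168)/2 = (168 + t - 636/t)/2 = 84 + t/2 - 318/t)
√(S(1139) + 4990802) = √((84 + (½)*1139 - 318/1139) + 4990802) = √((84 + 1139/2 - 318*1/1139) + 4990802) = √((84 + 1139/2 - 318/1139) + 4990802) = √(1488037/2278 + 4990802) = √(11370534993/2278) = 3*√2878008746006/2278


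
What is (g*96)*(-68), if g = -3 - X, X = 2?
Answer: 32640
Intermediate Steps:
g = -5 (g = -3 - 1*2 = -3 - 2 = -5)
(g*96)*(-68) = -5*96*(-68) = -480*(-68) = 32640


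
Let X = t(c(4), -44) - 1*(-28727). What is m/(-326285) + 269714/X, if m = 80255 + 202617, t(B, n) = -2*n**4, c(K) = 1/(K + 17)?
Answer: -440068078394/487304363505 ≈ -0.90307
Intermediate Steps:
c(K) = 1/(17 + K)
X = -7467465 (X = -2*(-44)**4 - 1*(-28727) = -2*3748096 + 28727 = -7496192 + 28727 = -7467465)
m = 282872
m/(-326285) + 269714/X = 282872/(-326285) + 269714/(-7467465) = 282872*(-1/326285) + 269714*(-1/7467465) = -282872/326285 - 269714/7467465 = -440068078394/487304363505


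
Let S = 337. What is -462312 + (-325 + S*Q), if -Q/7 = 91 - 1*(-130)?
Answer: -983976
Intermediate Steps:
Q = -1547 (Q = -7*(91 - 1*(-130)) = -7*(91 + 130) = -7*221 = -1547)
-462312 + (-325 + S*Q) = -462312 + (-325 + 337*(-1547)) = -462312 + (-325 - 521339) = -462312 - 521664 = -983976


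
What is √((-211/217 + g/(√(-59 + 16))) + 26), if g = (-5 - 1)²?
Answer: √(2179096423 - 72893772*I*√43)/9331 ≈ 5.0324 - 0.54546*I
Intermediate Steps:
g = 36 (g = (-6)² = 36)
√((-211/217 + g/(√(-59 + 16))) + 26) = √((-211/217 + 36/(√(-59 + 16))) + 26) = √((-211*1/217 + 36/(√(-43))) + 26) = √((-211/217 + 36/((I*√43))) + 26) = √((-211/217 + 36*(-I*√43/43)) + 26) = √((-211/217 - 36*I*√43/43) + 26) = √(5431/217 - 36*I*√43/43)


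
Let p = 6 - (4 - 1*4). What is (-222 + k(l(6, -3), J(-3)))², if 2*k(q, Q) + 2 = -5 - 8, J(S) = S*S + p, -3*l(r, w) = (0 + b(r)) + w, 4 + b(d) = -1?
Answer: 210681/4 ≈ 52670.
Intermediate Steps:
b(d) = -5 (b(d) = -4 - 1 = -5)
p = 6 (p = 6 - (4 - 4) = 6 - 1*0 = 6 + 0 = 6)
l(r, w) = 5/3 - w/3 (l(r, w) = -((0 - 5) + w)/3 = -(-5 + w)/3 = 5/3 - w/3)
J(S) = 6 + S² (J(S) = S*S + 6 = S² + 6 = 6 + S²)
k(q, Q) = -15/2 (k(q, Q) = -1 + (-5 - 8)/2 = -1 + (½)*(-13) = -1 - 13/2 = -15/2)
(-222 + k(l(6, -3), J(-3)))² = (-222 - 15/2)² = (-459/2)² = 210681/4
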